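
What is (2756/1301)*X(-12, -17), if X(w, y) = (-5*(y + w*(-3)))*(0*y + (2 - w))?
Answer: -3665480/1301 ≈ -2817.4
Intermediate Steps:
X(w, y) = (2 - w)*(-5*y + 15*w) (X(w, y) = (-5*(y - 3*w))*(0 + (2 - w)) = (-5*y + 15*w)*(2 - w) = (2 - w)*(-5*y + 15*w))
(2756/1301)*X(-12, -17) = (2756/1301)*(-15*(-12)² - 10*(-17) + 30*(-12) + 5*(-12)*(-17)) = (2756*(1/1301))*(-15*144 + 170 - 360 + 1020) = 2756*(-2160 + 170 - 360 + 1020)/1301 = (2756/1301)*(-1330) = -3665480/1301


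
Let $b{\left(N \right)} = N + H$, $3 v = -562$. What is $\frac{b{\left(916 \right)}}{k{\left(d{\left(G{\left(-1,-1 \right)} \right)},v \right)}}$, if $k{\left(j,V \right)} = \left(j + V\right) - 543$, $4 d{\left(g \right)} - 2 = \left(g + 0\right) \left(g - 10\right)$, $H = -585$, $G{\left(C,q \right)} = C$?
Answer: $- \frac{3972}{8725} \approx -0.45524$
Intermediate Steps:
$v = - \frac{562}{3}$ ($v = \frac{1}{3} \left(-562\right) = - \frac{562}{3} \approx -187.33$)
$d{\left(g \right)} = \frac{1}{2} + \frac{g \left(-10 + g\right)}{4}$ ($d{\left(g \right)} = \frac{1}{2} + \frac{\left(g + 0\right) \left(g - 10\right)}{4} = \frac{1}{2} + \frac{g \left(-10 + g\right)}{4}$)
$k{\left(j,V \right)} = -543 + V + j$ ($k{\left(j,V \right)} = \left(V + j\right) - 543 = -543 + V + j$)
$b{\left(N \right)} = -585 + N$ ($b{\left(N \right)} = N - 585 = -585 + N$)
$\frac{b{\left(916 \right)}}{k{\left(d{\left(G{\left(-1,-1 \right)} \right)},v \right)}} = \frac{-585 + 916}{-543 - \frac{562}{3} + \left(\frac{1}{2} - - \frac{5}{2} + \frac{\left(-1\right)^{2}}{4}\right)} = \frac{331}{-543 - \frac{562}{3} + \left(\frac{1}{2} + \frac{5}{2} + \frac{1}{4} \cdot 1\right)} = \frac{331}{-543 - \frac{562}{3} + \left(\frac{1}{2} + \frac{5}{2} + \frac{1}{4}\right)} = \frac{331}{-543 - \frac{562}{3} + \frac{13}{4}} = \frac{331}{- \frac{8725}{12}} = 331 \left(- \frac{12}{8725}\right) = - \frac{3972}{8725}$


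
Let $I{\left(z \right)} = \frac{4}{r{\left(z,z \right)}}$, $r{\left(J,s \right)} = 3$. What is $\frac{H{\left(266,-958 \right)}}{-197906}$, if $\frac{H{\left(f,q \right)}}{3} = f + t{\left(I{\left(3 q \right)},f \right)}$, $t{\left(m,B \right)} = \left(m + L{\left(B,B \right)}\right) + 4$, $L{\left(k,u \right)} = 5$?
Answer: $- \frac{829}{197906} \approx -0.0041889$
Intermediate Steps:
$I{\left(z \right)} = \frac{4}{3}$
$t{\left(m,B \right)} = 9 + m$ ($t{\left(m,B \right)} = \left(m + 5\right) + 4 = \left(5 + m\right) + 4 = 9 + m$)
$H{\left(f,q \right)} = 31 + 3 f$ ($H{\left(f,q \right)} = 3 \left(f + \left(9 + \frac{4}{3}\right)\right) = 3 \left(f + \frac{31}{3}\right) = 3 \left(\frac{31}{3} + f\right) = 31 + 3 f$)
$\frac{H{\left(266,-958 \right)}}{-197906} = \frac{31 + 3 \cdot 266}{-197906} = \left(31 + 798\right) \left(- \frac{1}{197906}\right) = 829 \left(- \frac{1}{197906}\right) = - \frac{829}{197906}$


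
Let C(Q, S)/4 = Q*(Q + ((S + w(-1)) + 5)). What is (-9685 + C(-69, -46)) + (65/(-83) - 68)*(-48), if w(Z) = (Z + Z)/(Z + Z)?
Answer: 1967149/83 ≈ 23701.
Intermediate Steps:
w(Z) = 1 (w(Z) = (2*Z)/((2*Z)) = (2*Z)*(1/(2*Z)) = 1)
C(Q, S) = 4*Q*(6 + Q + S) (C(Q, S) = 4*(Q*(Q + ((S + 1) + 5))) = 4*(Q*(Q + ((1 + S) + 5))) = 4*(Q*(Q + (6 + S))) = 4*(Q*(6 + Q + S)) = 4*Q*(6 + Q + S))
(-9685 + C(-69, -46)) + (65/(-83) - 68)*(-48) = (-9685 + 4*(-69)*(6 - 69 - 46)) + (65/(-83) - 68)*(-48) = (-9685 + 4*(-69)*(-109)) + (65*(-1/83) - 68)*(-48) = (-9685 + 30084) + (-65/83 - 68)*(-48) = 20399 - 5709/83*(-48) = 20399 + 274032/83 = 1967149/83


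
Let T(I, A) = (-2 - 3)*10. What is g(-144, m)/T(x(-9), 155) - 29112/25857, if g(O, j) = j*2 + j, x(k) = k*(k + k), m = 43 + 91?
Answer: -1975019/215475 ≈ -9.1659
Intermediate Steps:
m = 134
x(k) = 2*k² (x(k) = k*(2*k) = 2*k²)
T(I, A) = -50 (T(I, A) = -5*10 = -50)
g(O, j) = 3*j (g(O, j) = 2*j + j = 3*j)
g(-144, m)/T(x(-9), 155) - 29112/25857 = (3*134)/(-50) - 29112/25857 = 402*(-1/50) - 29112*1/25857 = -201/25 - 9704/8619 = -1975019/215475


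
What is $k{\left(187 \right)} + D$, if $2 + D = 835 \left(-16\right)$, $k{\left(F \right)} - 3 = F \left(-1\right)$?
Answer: $-13546$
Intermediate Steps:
$k{\left(F \right)} = 3 - F$ ($k{\left(F \right)} = 3 + F \left(-1\right) = 3 - F$)
$D = -13362$ ($D = -2 + 835 \left(-16\right) = -2 - 13360 = -13362$)
$k{\left(187 \right)} + D = \left(3 - 187\right) - 13362 = -184 - 13362 = -13546$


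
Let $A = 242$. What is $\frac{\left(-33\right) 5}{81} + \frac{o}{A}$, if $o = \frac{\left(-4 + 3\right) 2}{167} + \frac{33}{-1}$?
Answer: $- \frac{2371621}{1091178} \approx -2.1735$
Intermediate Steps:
$o = - \frac{5513}{167}$ ($o = \left(-1\right) 2 \cdot \frac{1}{167} + 33 \left(-1\right) = \left(-2\right) \frac{1}{167} - 33 = - \frac{2}{167} - 33 = - \frac{5513}{167} \approx -33.012$)
$\frac{\left(-33\right) 5}{81} + \frac{o}{A} = \frac{\left(-33\right) 5}{81} - \frac{5513}{167 \cdot 242} = \left(-165\right) \frac{1}{81} - \frac{5513}{40414} = - \frac{55}{27} - \frac{5513}{40414} = - \frac{2371621}{1091178}$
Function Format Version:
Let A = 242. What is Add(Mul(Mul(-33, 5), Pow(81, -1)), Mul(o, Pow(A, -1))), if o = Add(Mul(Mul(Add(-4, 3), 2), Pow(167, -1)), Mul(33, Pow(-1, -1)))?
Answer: Rational(-2371621, 1091178) ≈ -2.1735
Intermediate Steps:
o = Rational(-5513, 167) (o = Add(Mul(Mul(-1, 2), Rational(1, 167)), Mul(33, -1)) = Add(Mul(-2, Rational(1, 167)), -33) = Add(Rational(-2, 167), -33) = Rational(-5513, 167) ≈ -33.012)
Add(Mul(Mul(-33, 5), Pow(81, -1)), Mul(o, Pow(A, -1))) = Add(Mul(Mul(-33, 5), Pow(81, -1)), Mul(Rational(-5513, 167), Pow(242, -1))) = Add(Mul(-165, Rational(1, 81)), Mul(Rational(-5513, 167), Rational(1, 242))) = Add(Rational(-55, 27), Rational(-5513, 40414)) = Rational(-2371621, 1091178)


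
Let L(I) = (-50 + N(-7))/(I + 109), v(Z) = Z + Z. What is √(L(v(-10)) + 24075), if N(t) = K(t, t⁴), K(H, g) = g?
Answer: √190907314/89 ≈ 155.25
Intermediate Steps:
v(Z) = 2*Z
N(t) = t⁴
L(I) = 2351/(109 + I) (L(I) = (-50 + (-7)⁴)/(I + 109) = (-50 + 2401)/(109 + I) = 2351/(109 + I))
√(L(v(-10)) + 24075) = √(2351/(109 + 2*(-10)) + 24075) = √(2351/(109 - 20) + 24075) = √(2351/89 + 24075) = √(2145026/89) = √190907314/89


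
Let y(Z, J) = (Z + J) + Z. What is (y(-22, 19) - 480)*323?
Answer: -163115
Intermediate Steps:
y(Z, J) = J + 2*Z (y(Z, J) = (J + Z) + Z = J + 2*Z)
(y(-22, 19) - 480)*323 = ((19 + 2*(-22)) - 480)*323 = ((19 - 44) - 480)*323 = (-25 - 480)*323 = -505*323 = -163115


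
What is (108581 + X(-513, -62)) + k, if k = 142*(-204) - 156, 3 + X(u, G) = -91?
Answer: 79363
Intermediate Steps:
X(u, G) = -94 (X(u, G) = -3 - 91 = -94)
k = -29124 (k = -28968 - 156 = -29124)
(108581 + X(-513, -62)) + k = (108581 - 94) - 29124 = 108487 - 29124 = 79363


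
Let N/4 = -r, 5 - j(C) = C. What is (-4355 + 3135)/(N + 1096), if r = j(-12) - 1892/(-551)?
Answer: -33611/27943 ≈ -1.2028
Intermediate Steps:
j(C) = 5 - C
r = 11259/551 (r = (5 - 1*(-12)) - 1892/(-551) = (5 + 12) - 1892*(-1/551) = 17 + 1892/551 = 11259/551 ≈ 20.434)
N = -45036/551 (N = 4*(-1*11259/551) = 4*(-11259/551) = -45036/551 ≈ -81.735)
(-4355 + 3135)/(N + 1096) = (-4355 + 3135)/(-45036/551 + 1096) = -1220/558860/551 = -1220*551/558860 = -33611/27943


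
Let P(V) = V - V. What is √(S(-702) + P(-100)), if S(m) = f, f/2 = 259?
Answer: √518 ≈ 22.760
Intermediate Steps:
P(V) = 0
f = 518 (f = 2*259 = 518)
S(m) = 518
√(S(-702) + P(-100)) = √(518 + 0) = √518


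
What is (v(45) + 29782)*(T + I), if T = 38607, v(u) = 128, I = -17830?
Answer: 621440070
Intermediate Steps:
(v(45) + 29782)*(T + I) = (128 + 29782)*(38607 - 17830) = 29910*20777 = 621440070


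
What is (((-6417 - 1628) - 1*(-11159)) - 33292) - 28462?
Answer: -58640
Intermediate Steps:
(((-6417 - 1628) - 1*(-11159)) - 33292) - 28462 = ((-8045 + 11159) - 33292) - 28462 = (3114 - 33292) - 28462 = -30178 - 28462 = -58640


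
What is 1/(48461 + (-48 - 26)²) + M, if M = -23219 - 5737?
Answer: -1561799771/53937 ≈ -28956.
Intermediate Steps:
M = -28956
1/(48461 + (-48 - 26)²) + M = 1/(48461 + (-48 - 26)²) - 28956 = 1/(48461 + (-74)²) - 28956 = 1/(48461 + 5476) - 28956 = 1/53937 - 28956 = -1561799771/53937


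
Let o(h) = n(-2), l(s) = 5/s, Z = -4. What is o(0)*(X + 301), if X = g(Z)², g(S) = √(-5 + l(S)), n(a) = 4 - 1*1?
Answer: 3537/4 ≈ 884.25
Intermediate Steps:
n(a) = 3 (n(a) = 4 - 1 = 3)
g(S) = √(-5 + 5/S)
o(h) = 3
X = -25/4 (X = (√(-5 + 5/(-4)))² = (√(-5 + 5*(-¼)))² = (√(-5 - 5/4))² = (√(-25/4))² = (5*I/2)² = -25/4 ≈ -6.2500)
o(0)*(X + 301) = 3*(-25/4 + 301) = 3*(1179/4) = 3537/4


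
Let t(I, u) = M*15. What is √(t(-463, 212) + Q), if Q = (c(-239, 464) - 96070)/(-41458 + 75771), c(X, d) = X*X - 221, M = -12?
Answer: I*√213272794630/34313 ≈ 13.459*I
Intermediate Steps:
c(X, d) = -221 + X² (c(X, d) = X² - 221 = -221 + X²)
t(I, u) = -180 (t(I, u) = -12*15 = -180)
Q = -39170/34313 (Q = ((-221 + (-239)²) - 96070)/(-41458 + 75771) = ((-221 + 57121) - 96070)/34313 = (56900 - 96070)*(1/34313) = -39170*1/34313 = -39170/34313 ≈ -1.1416)
√(t(-463, 212) + Q) = √(-180 - 39170/34313) = √(-6215510/34313) = I*√213272794630/34313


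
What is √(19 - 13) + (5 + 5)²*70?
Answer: 7000 + √6 ≈ 7002.5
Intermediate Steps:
√(19 - 13) + (5 + 5)²*70 = √6 + 10²*70 = √6 + 100*70 = √6 + 7000 = 7000 + √6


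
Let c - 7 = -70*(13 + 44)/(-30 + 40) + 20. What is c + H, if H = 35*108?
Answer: 3408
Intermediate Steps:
c = -372 (c = 7 + (-70*(13 + 44)/(-30 + 40) + 20) = 7 + (-3990/10 + 20) = 7 + (-70*57/10 + 20) = 7 + (-399 + 20) = 7 - 379 = -372)
H = 3780
c + H = -372 + 3780 = 3408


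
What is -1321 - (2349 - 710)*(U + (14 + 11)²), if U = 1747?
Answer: -3889029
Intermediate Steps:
-1321 - (2349 - 710)*(U + (14 + 11)²) = -1321 - (2349 - 710)*(1747 + (14 + 11)²) = -1321 - 1639*(1747 + 25²) = -1321 - 1639*(1747 + 625) = -1321 - 1639*2372 = -1321 - 1*3887708 = -1321 - 3887708 = -3889029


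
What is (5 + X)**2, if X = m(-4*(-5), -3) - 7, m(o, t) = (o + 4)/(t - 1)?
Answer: 64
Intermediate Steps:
m(o, t) = (4 + o)/(-1 + t)
X = -13 (X = (4 - 4*(-5))/(-1 - 3) - 7 = (4 + 20)/(-4) - 7 = -1/4*24 - 7 = -6 - 7 = -13)
(5 + X)**2 = (5 - 13)**2 = (-8)**2 = 64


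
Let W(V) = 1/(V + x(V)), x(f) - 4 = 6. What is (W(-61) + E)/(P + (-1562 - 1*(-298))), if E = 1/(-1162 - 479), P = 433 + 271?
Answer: 47/1301860 ≈ 3.6102e-5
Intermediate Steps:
x(f) = 10 (x(f) = 4 + 6 = 10)
P = 704
W(V) = 1/(10 + V) (W(V) = 1/(V + 10) = 1/(10 + V))
E = -1/1641 (E = 1/(-1641) = -1/1641 ≈ -0.00060938)
(W(-61) + E)/(P + (-1562 - 1*(-298))) = (1/(10 - 61) - 1/1641)/(704 + (-1562 - 1*(-298))) = (1/(-51) - 1/1641)/(704 + (-1562 + 298)) = (-1/51 - 1/1641)/(704 - 1264) = -188/9299/(-560) = -188/9299*(-1/560) = 47/1301860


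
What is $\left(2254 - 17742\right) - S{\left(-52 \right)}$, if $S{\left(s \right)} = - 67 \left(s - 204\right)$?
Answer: $-32640$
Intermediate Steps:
$S{\left(s \right)} = 13668 - 67 s$ ($S{\left(s \right)} = - 67 \left(-204 + s\right) = 13668 - 67 s$)
$\left(2254 - 17742\right) - S{\left(-52 \right)} = \left(2254 - 17742\right) - \left(13668 - -3484\right) = -15488 - \left(13668 + 3484\right) = -15488 - 17152 = -32640$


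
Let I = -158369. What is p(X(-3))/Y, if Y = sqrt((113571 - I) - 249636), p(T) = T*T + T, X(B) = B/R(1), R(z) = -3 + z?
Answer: 15*sqrt(1394)/22304 ≈ 0.025110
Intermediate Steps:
X(B) = -B/2 (X(B) = B/(-3 + 1) = B/(-2) = B*(-1/2) = -B/2)
p(T) = T + T**2 (p(T) = T**2 + T = T + T**2)
Y = 4*sqrt(1394) (Y = sqrt((113571 - 1*(-158369)) - 249636) = sqrt((113571 + 158369) - 249636) = sqrt(271940 - 249636) = sqrt(22304) = 4*sqrt(1394) ≈ 149.35)
p(X(-3))/Y = ((-1/2*(-3))*(1 - 1/2*(-3)))/((4*sqrt(1394))) = (3*(1 + 3/2)/2)*(sqrt(1394)/5576) = ((3/2)*(5/2))*(sqrt(1394)/5576) = 15*(sqrt(1394)/5576)/4 = 15*sqrt(1394)/22304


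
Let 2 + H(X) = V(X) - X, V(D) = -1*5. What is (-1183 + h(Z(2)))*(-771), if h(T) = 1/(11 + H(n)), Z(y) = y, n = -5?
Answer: 2736022/3 ≈ 9.1201e+5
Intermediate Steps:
V(D) = -5
H(X) = -7 - X (H(X) = -2 + (-5 - X) = -7 - X)
h(T) = ⅑ (h(T) = 1/(11 + (-7 - 1*(-5))) = 1/(11 + (-7 + 5)) = 1/(11 - 2) = 1/9 = ⅑)
(-1183 + h(Z(2)))*(-771) = (-1183 + ⅑)*(-771) = -10646/9*(-771) = 2736022/3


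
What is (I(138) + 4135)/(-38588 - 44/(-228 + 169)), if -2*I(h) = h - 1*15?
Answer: -480673/4553296 ≈ -0.10557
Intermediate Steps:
I(h) = 15/2 - h/2 (I(h) = -(h - 1*15)/2 = -(h - 15)/2 = -(-15 + h)/2 = 15/2 - h/2)
(I(138) + 4135)/(-38588 - 44/(-228 + 169)) = ((15/2 - ½*138) + 4135)/(-38588 - 44/(-228 + 169)) = ((15/2 - 69) + 4135)/(-38588 - 44/(-59)) = (-123/2 + 4135)/(-38588 - 44*(-1/59)) = 8147/(2*(-38588 + 44/59)) = 8147/(2*(-2276648/59)) = (8147/2)*(-59/2276648) = -480673/4553296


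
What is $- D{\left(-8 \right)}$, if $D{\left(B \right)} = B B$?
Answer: $-64$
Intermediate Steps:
$D{\left(B \right)} = B^{2}$
$- D{\left(-8 \right)} = - \left(-8\right)^{2} = \left(-1\right) 64 = -64$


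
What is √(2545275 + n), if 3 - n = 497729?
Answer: √2047549 ≈ 1430.9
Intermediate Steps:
n = -497726 (n = 3 - 1*497729 = 3 - 497729 = -497726)
√(2545275 + n) = √(2545275 - 497726) = √2047549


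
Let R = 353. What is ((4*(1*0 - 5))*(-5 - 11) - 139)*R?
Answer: 63893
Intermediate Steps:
((4*(1*0 - 5))*(-5 - 11) - 139)*R = ((4*(1*0 - 5))*(-5 - 11) - 139)*353 = ((4*(0 - 5))*(-16) - 139)*353 = ((4*(-5))*(-16) - 139)*353 = (-20*(-16) - 139)*353 = (320 - 139)*353 = 181*353 = 63893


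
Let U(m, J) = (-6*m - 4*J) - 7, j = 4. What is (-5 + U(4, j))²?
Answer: 2704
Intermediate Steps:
U(m, J) = -7 - 6*m - 4*J
(-5 + U(4, j))² = (-5 + (-7 - 6*4 - 4*4))² = (-5 + (-7 - 24 - 16))² = (-5 - 47)² = (-52)² = 2704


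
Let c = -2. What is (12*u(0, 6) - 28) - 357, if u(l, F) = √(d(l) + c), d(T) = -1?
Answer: -385 + 12*I*√3 ≈ -385.0 + 20.785*I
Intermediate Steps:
u(l, F) = I*√3 (u(l, F) = √(-1 - 2) = √(-3) = I*√3)
(12*u(0, 6) - 28) - 357 = (12*(I*√3) - 28) - 357 = (12*I*√3 - 28) - 357 = (-28 + 12*I*√3) - 357 = -385 + 12*I*√3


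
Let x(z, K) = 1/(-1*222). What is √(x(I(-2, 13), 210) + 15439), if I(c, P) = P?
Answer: √760895454/222 ≈ 124.25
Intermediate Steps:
x(z, K) = -1/222 (x(z, K) = 1/(-222) = -1/222)
√(x(I(-2, 13), 210) + 15439) = √(-1/222 + 15439) = √(3427457/222) = √760895454/222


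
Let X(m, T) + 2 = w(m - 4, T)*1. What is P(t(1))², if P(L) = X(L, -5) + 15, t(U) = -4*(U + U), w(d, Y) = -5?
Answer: 64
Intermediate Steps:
X(m, T) = -7 (X(m, T) = -2 - 5*1 = -2 - 5 = -7)
t(U) = -8*U
P(L) = 8 (P(L) = -7 + 15 = 8)
P(t(1))² = 8² = 64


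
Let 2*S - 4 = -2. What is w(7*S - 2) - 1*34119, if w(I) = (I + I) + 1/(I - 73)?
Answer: -2319413/68 ≈ -34109.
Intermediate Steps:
S = 1 (S = 2 + (½)*(-2) = 2 - 1 = 1)
w(I) = 1/(-73 + I) + 2*I (w(I) = 2*I + 1/(-73 + I) = 1/(-73 + I) + 2*I)
w(7*S - 2) - 1*34119 = (1 - 146*(7*1 - 2) + 2*(7*1 - 2)²)/(-73 + (7*1 - 2)) - 1*34119 = (1 - 146*(7 - 2) + 2*(7 - 2)²)/(-73 + (7 - 2)) - 34119 = (1 - 146*5 + 2*5²)/(-73 + 5) - 34119 = (1 - 730 + 2*25)/(-68) - 34119 = -(1 - 730 + 50)/68 - 34119 = -1/68*(-679) - 34119 = 679/68 - 34119 = -2319413/68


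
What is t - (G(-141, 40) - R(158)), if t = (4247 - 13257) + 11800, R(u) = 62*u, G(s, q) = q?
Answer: 12546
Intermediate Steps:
t = 2790 (t = -9010 + 11800 = 2790)
t - (G(-141, 40) - R(158)) = 2790 - (40 - 62*158) = 2790 - (40 - 1*9796) = 2790 - (40 - 9796) = 2790 - 1*(-9756) = 2790 + 9756 = 12546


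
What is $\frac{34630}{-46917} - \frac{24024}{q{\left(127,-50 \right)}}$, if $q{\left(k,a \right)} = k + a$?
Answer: $- \frac{14672734}{46917} \approx -312.74$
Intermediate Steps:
$q{\left(k,a \right)} = a + k$
$\frac{34630}{-46917} - \frac{24024}{q{\left(127,-50 \right)}} = \frac{34630}{-46917} - \frac{24024}{-50 + 127} = 34630 \left(- \frac{1}{46917}\right) - \frac{24024}{77} = - \frac{34630}{46917} - 312 = - \frac{14672734}{46917}$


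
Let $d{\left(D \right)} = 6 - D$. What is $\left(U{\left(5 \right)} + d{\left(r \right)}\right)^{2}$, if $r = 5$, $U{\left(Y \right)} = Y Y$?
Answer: $676$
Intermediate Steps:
$U{\left(Y \right)} = Y^{2}$
$\left(U{\left(5 \right)} + d{\left(r \right)}\right)^{2} = \left(5^{2} + \left(6 - 5\right)\right)^{2} = \left(25 + \left(6 - 5\right)\right)^{2} = \left(25 + 1\right)^{2} = 26^{2} = 676$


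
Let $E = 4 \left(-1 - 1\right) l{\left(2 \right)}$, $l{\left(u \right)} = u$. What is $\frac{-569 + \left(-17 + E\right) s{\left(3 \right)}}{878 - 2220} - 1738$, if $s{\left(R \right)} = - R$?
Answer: $- \frac{1165963}{671} \approx -1737.7$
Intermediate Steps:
$E = -16$ ($E = 4 \left(-1 - 1\right) 2 = 4 \left(-2\right) 2 = \left(-8\right) 2 = -16$)
$\frac{-569 + \left(-17 + E\right) s{\left(3 \right)}}{878 - 2220} - 1738 = \frac{-569 + \left(-17 - 16\right) \left(\left(-1\right) 3\right)}{878 - 2220} - 1738 = \frac{-569 - -99}{-1342} - 1738 = \left(-569 + 99\right) \left(- \frac{1}{1342}\right) - 1738 = \left(-470\right) \left(- \frac{1}{1342}\right) - 1738 = \frac{235}{671} - 1738 = - \frac{1165963}{671}$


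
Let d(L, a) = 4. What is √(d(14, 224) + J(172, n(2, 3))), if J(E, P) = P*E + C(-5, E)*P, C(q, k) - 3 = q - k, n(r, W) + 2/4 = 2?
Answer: 1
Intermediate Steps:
n(r, W) = 3/2 (n(r, W) = -½ + 2 = 3/2)
C(q, k) = 3 + q - k (C(q, k) = 3 + (q - k) = 3 + q - k)
J(E, P) = E*P + P*(-2 - E) (J(E, P) = P*E + (3 - 5 - E)*P = E*P + (-2 - E)*P = E*P + P*(-2 - E))
√(d(14, 224) + J(172, n(2, 3))) = √(4 - 2*3/2) = √(4 - 3) = √1 = 1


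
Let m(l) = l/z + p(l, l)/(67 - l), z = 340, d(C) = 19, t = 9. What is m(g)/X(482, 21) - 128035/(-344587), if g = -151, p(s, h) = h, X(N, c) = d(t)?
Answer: 75637459177/242637490180 ≈ 0.31173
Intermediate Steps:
X(N, c) = 19
m(l) = l/340 + l/(67 - l)
m(g)/X(482, 21) - 128035/(-344587) = ((1/340)*(-151)*(-407 - 151)/(-67 - 151))/19 - 128035/(-344587) = ((1/340)*(-151)*(-558)/(-218))*(1/19) - 128035*(-1/344587) = ((1/340)*(-151)*(-1/218)*(-558))*(1/19) + 128035/344587 = -42129/37060*1/19 + 128035/344587 = -42129/704140 + 128035/344587 = 75637459177/242637490180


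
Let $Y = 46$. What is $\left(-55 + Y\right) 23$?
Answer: $-207$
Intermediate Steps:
$\left(-55 + Y\right) 23 = \left(-55 + 46\right) 23 = \left(-9\right) 23 = -207$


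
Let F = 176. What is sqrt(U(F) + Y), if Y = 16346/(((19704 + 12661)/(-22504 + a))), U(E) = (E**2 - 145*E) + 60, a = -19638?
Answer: 12*I*sqrt(114699715195)/32365 ≈ 125.57*I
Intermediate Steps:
U(E) = 60 + E**2 - 145*E
Y = -688853132/32365 (Y = 16346/(((19704 + 12661)/(-22504 - 19638))) = 16346/((32365/(-42142))) = 16346/((32365*(-1/42142))) = 16346/(-32365/42142) = 16346*(-42142/32365) = -688853132/32365 ≈ -21284.)
sqrt(U(F) + Y) = sqrt((60 + 176**2 - 145*176) - 688853132/32365) = sqrt((60 + 30976 - 25520) - 688853132/32365) = sqrt(5516 - 688853132/32365) = sqrt(-510327792/32365) = 12*I*sqrt(114699715195)/32365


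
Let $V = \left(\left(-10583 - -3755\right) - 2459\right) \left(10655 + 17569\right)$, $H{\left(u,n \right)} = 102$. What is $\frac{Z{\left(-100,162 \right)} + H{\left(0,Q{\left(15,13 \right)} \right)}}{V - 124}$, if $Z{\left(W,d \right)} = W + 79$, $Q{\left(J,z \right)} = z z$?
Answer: $- \frac{81}{262116412} \approx -3.0902 \cdot 10^{-7}$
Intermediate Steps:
$Q{\left(J,z \right)} = z^{2}$
$Z{\left(W,d \right)} = 79 + W$
$V = -262116288$ ($V = \left(\left(-10583 + 3755\right) - 2459\right) 28224 = \left(-6828 - 2459\right) 28224 = \left(-9287\right) 28224 = -262116288$)
$\frac{Z{\left(-100,162 \right)} + H{\left(0,Q{\left(15,13 \right)} \right)}}{V - 124} = \frac{\left(79 - 100\right) + 102}{-262116288 - 124} = \frac{-21 + 102}{-262116412} = 81 \left(- \frac{1}{262116412}\right) = - \frac{81}{262116412}$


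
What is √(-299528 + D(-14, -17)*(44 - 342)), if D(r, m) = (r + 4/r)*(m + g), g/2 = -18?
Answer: 8*I*√402073/7 ≈ 724.68*I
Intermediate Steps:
g = -36 (g = 2*(-18) = -36)
D(r, m) = (-36 + m)*(r + 4/r) (D(r, m) = (r + 4/r)*(m - 36) = (r + 4/r)*(-36 + m) = (-36 + m)*(r + 4/r))
√(-299528 + D(-14, -17)*(44 - 342)) = √(-299528 + ((-144 + 4*(-17) + (-14)²*(-36 - 17))/(-14))*(44 - 342)) = √(-299528 - (-144 - 68 + 196*(-53))/14*(-298)) = √(-299528 - (-144 - 68 - 10388)/14*(-298)) = √(-299528 - 1/14*(-10600)*(-298)) = √(-299528 + (5300/7)*(-298)) = √(-299528 - 1579400/7) = √(-3676096/7) = 8*I*√402073/7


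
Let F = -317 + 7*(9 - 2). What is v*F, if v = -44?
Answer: 11792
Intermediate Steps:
F = -268 (F = -317 + 7*7 = -317 + 49 = -268)
v*F = -44*(-268) = 11792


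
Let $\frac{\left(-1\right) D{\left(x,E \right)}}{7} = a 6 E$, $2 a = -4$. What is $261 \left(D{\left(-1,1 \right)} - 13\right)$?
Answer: $18531$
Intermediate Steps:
$a = -2$ ($a = \frac{1}{2} \left(-4\right) = -2$)
$D{\left(x,E \right)} = 84 E$ ($D{\left(x,E \right)} = - 7 \left(-2\right) 6 E = - 7 \left(- 12 E\right) = 84 E$)
$261 \left(D{\left(-1,1 \right)} - 13\right) = 261 \left(84 \cdot 1 - 13\right) = 261 \left(84 - 13\right) = 261 \cdot 71 = 18531$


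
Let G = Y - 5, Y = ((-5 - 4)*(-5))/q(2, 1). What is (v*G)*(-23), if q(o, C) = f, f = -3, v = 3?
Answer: 1380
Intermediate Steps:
q(o, C) = -3
Y = -15 (Y = ((-5 - 4)*(-5))/(-3) = -9*(-5)*(-1/3) = 45*(-1/3) = -15)
G = -20 (G = -15 - 5 = -20)
(v*G)*(-23) = (3*(-20))*(-23) = -60*(-23) = 1380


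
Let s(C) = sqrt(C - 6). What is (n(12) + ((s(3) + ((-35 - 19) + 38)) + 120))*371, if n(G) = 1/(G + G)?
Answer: 926387/24 + 371*I*sqrt(3) ≈ 38599.0 + 642.59*I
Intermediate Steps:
n(G) = 1/(2*G)
s(C) = sqrt(-6 + C)
(n(12) + ((s(3) + ((-35 - 19) + 38)) + 120))*371 = ((1/2)/12 + ((sqrt(-6 + 3) + ((-35 - 19) + 38)) + 120))*371 = ((1/2)*(1/12) + ((sqrt(-3) + (-54 + 38)) + 120))*371 = (1/24 + ((I*sqrt(3) - 16) + 120))*371 = (1/24 + ((-16 + I*sqrt(3)) + 120))*371 = (1/24 + (104 + I*sqrt(3)))*371 = (2497/24 + I*sqrt(3))*371 = 926387/24 + 371*I*sqrt(3)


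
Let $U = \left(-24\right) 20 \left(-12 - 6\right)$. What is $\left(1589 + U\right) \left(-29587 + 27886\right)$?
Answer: $-17399529$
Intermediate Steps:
$U = 8640$ ($U = - 480 \left(-12 - 6\right) = \left(-480\right) \left(-18\right) = 8640$)
$\left(1589 + U\right) \left(-29587 + 27886\right) = \left(1589 + 8640\right) \left(-29587 + 27886\right) = 10229 \left(-1701\right) = -17399529$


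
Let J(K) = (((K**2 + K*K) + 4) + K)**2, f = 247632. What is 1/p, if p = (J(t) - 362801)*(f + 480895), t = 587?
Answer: 1/346579039365967280 ≈ 2.8853e-18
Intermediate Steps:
J(K) = (4 + K + 2*K**2)**2 (J(K) = (((K**2 + K**2) + 4) + K)**2 = ((2*K**2 + 4) + K)**2 = ((4 + 2*K**2) + K)**2 = (4 + K + 2*K**2)**2)
p = 346579039365967280 (p = ((4 + 587 + 2*587**2)**2 - 362801)*(247632 + 480895) = ((4 + 587 + 2*344569)**2 - 362801)*728527 = ((4 + 587 + 689138)**2 - 362801)*728527 = (689729**2 - 362801)*728527 = (475726093441 - 362801)*728527 = 475725730640*728527 = 346579039365967280)
1/p = 1/346579039365967280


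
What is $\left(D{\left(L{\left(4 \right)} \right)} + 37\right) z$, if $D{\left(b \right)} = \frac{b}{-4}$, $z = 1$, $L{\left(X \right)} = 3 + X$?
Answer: $\frac{141}{4} \approx 35.25$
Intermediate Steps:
$D{\left(b \right)} = - \frac{b}{4}$ ($D{\left(b \right)} = b \left(- \frac{1}{4}\right) = - \frac{b}{4}$)
$\left(D{\left(L{\left(4 \right)} \right)} + 37\right) z = \left(- \frac{3 + 4}{4} + 37\right) 1 = \left(\left(- \frac{1}{4}\right) 7 + 37\right) 1 = \left(- \frac{7}{4} + 37\right) 1 = \frac{141}{4} \cdot 1 = \frac{141}{4}$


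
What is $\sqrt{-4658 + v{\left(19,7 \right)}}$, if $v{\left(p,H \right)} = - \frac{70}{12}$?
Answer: $\frac{i \sqrt{167898}}{6} \approx 68.292 i$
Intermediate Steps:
$v{\left(p,H \right)} = - \frac{35}{6}$ ($v{\left(p,H \right)} = \left(-70\right) \frac{1}{12} = - \frac{35}{6}$)
$\sqrt{-4658 + v{\left(19,7 \right)}} = \sqrt{-4658 - \frac{35}{6}} = \sqrt{- \frac{27983}{6}} = \frac{i \sqrt{167898}}{6}$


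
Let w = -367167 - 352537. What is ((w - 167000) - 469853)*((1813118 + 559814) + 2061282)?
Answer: -6015264041198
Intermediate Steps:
w = -719704
((w - 167000) - 469853)*((1813118 + 559814) + 2061282) = ((-719704 - 167000) - 469853)*((1813118 + 559814) + 2061282) = (-886704 - 469853)*(2372932 + 2061282) = -1356557*4434214 = -6015264041198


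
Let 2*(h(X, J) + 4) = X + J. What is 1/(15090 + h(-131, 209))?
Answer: 1/15125 ≈ 6.6116e-5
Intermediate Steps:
h(X, J) = -4 + J/2 + X/2 (h(X, J) = -4 + (X + J)/2 = -4 + (J + X)/2 = -4 + (J/2 + X/2) = -4 + J/2 + X/2)
1/(15090 + h(-131, 209)) = 1/(15090 + (-4 + (½)*209 + (½)*(-131))) = 1/(15090 + (-4 + 209/2 - 131/2)) = 1/(15090 + 35) = 1/15125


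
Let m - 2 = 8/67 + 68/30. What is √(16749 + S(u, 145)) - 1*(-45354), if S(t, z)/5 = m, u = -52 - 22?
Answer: 45354 + √677562357/201 ≈ 45484.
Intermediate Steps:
u = -74
m = 4408/1005 (m = 2 + (8/67 + 68/30) = 2 + (8*(1/67) + 68*(1/30)) = 2 + (8/67 + 34/15) = 2 + 2398/1005 = 4408/1005 ≈ 4.3861)
S(t, z) = 4408/201 (S(t, z) = 5*(4408/1005) = 4408/201)
√(16749 + S(u, 145)) - 1*(-45354) = √(16749 + 4408/201) - 1*(-45354) = √(3370957/201) + 45354 = √677562357/201 + 45354 = 45354 + √677562357/201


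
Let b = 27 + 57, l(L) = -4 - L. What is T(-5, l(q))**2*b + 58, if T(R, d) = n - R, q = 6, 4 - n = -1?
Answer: 8458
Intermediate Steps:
n = 5 (n = 4 - 1*(-1) = 4 + 1 = 5)
b = 84
T(R, d) = 5 - R
T(-5, l(q))**2*b + 58 = (5 - 1*(-5))**2*84 + 58 = (5 + 5)**2*84 + 58 = 10**2*84 + 58 = 100*84 + 58 = 8400 + 58 = 8458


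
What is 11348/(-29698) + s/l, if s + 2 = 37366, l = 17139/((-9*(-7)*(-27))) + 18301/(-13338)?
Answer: -155421616172510/47613957007 ≈ -3264.2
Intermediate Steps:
l = -3206543/280098 (l = 17139/((63*(-27))) + 18301*(-1/13338) = 17139/(-1701) - 18301/13338 = 17139*(-1/1701) - 18301/13338 = -5713/567 - 18301/13338 = -3206543/280098 ≈ -11.448)
s = 37364 (s = -2 + 37366 = 37364)
11348/(-29698) + s/l = 11348/(-29698) + 37364/(-3206543/280098) = 11348*(-1/29698) + 37364*(-280098/3206543) = -5674/14849 - 10465581672/3206543 = -155421616172510/47613957007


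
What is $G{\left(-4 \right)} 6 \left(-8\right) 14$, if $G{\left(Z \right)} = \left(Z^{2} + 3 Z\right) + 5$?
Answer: $-6048$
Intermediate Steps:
$G{\left(Z \right)} = 5 + Z^{2} + 3 Z$
$G{\left(-4 \right)} 6 \left(-8\right) 14 = \left(5 + \left(-4\right)^{2} + 3 \left(-4\right)\right) 6 \left(-8\right) 14 = \left(5 + 16 - 12\right) \left(-48\right) 14 = 9 \left(-48\right) 14 = \left(-432\right) 14 = -6048$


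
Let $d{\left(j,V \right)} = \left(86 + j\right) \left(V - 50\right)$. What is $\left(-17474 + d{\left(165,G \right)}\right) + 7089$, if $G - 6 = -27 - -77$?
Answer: $-8879$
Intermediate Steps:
$G = 56$ ($G = 6 - -50 = 6 + \left(-27 + 77\right) = 6 + 50 = 56$)
$d{\left(j,V \right)} = \left(-50 + V\right) \left(86 + j\right)$ ($d{\left(j,V \right)} = \left(86 + j\right) \left(-50 + V\right) = \left(-50 + V\right) \left(86 + j\right)$)
$\left(-17474 + d{\left(165,G \right)}\right) + 7089 = \left(-17474 + \left(-4300 - 8250 + 86 \cdot 56 + 56 \cdot 165\right)\right) + 7089 = \left(-17474 + \left(-4300 - 8250 + 4816 + 9240\right)\right) + 7089 = \left(-17474 + 1506\right) + 7089 = -15968 + 7089 = -8879$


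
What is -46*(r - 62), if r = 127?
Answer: -2990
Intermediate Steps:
-46*(r - 62) = -46*(127 - 62) = -46*65 = -2990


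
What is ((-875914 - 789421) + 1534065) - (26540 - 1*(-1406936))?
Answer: -1564746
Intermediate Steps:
((-875914 - 789421) + 1534065) - (26540 - 1*(-1406936)) = (-1665335 + 1534065) - (26540 + 1406936) = -131270 - 1*1433476 = -131270 - 1433476 = -1564746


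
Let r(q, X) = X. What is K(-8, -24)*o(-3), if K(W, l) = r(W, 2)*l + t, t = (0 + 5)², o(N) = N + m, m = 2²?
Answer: -23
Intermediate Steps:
m = 4
o(N) = 4 + N (o(N) = N + 4 = 4 + N)
t = 25 (t = 5² = 25)
K(W, l) = 25 + 2*l (K(W, l) = 2*l + 25 = 25 + 2*l)
K(-8, -24)*o(-3) = (25 + 2*(-24))*(4 - 3) = (25 - 48)*1 = -23*1 = -23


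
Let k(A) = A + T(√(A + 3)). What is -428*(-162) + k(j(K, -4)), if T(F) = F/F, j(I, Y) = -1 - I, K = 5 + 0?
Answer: 69331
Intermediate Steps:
K = 5
T(F) = 1
k(A) = 1 + A (k(A) = A + 1 = 1 + A)
-428*(-162) + k(j(K, -4)) = -428*(-162) + (1 + (-1 - 1*5)) = 69336 + (1 + (-1 - 5)) = 69336 + (1 - 6) = 69336 - 5 = 69331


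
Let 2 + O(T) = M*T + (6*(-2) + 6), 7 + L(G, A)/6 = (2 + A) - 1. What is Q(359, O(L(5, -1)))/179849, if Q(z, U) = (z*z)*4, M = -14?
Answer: 515524/179849 ≈ 2.8664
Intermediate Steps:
L(G, A) = -36 + 6*A (L(G, A) = -42 + 6*((2 + A) - 1) = -42 + 6*(1 + A) = -42 + (6 + 6*A) = -36 + 6*A)
O(T) = -8 - 14*T (O(T) = -2 + (-14*T + (6*(-2) + 6)) = -2 + (-14*T + (-12 + 6)) = -2 + (-14*T - 6) = -2 + (-6 - 14*T) = -8 - 14*T)
Q(z, U) = 4*z² (Q(z, U) = z²*4 = 4*z²)
Q(359, O(L(5, -1)))/179849 = (4*359²)/179849 = (4*128881)*(1/179849) = 515524*(1/179849) = 515524/179849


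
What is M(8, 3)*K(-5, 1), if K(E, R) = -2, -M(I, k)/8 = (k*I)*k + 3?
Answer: 1200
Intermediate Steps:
M(I, k) = -24 - 8*I*k² (M(I, k) = -8*((k*I)*k + 3) = -8*((I*k)*k + 3) = -8*(I*k² + 3) = -8*(3 + I*k²) = -24 - 8*I*k²)
M(8, 3)*K(-5, 1) = (-24 - 8*8*3²)*(-2) = (-24 - 8*8*9)*(-2) = (-24 - 576)*(-2) = -600*(-2) = 1200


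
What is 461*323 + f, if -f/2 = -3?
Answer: 148909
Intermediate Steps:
f = 6 (f = -2*(-3) = 6)
461*323 + f = 461*323 + 6 = 148903 + 6 = 148909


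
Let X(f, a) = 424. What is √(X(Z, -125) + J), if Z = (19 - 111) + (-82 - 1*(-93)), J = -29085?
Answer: I*√28661 ≈ 169.3*I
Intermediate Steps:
Z = -81 (Z = -92 + (-82 + 93) = -92 + 11 = -81)
√(X(Z, -125) + J) = √(424 - 29085) = √(-28661) = I*√28661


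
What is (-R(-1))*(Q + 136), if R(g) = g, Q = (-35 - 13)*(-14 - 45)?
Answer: 2968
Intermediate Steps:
Q = 2832 (Q = -48*(-59) = 2832)
(-R(-1))*(Q + 136) = (-1*(-1))*(2832 + 136) = 1*2968 = 2968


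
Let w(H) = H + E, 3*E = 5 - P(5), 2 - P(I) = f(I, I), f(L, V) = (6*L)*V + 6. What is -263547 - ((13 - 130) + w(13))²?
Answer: -266148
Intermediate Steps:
f(L, V) = 6 + 6*L*V (f(L, V) = 6*L*V + 6 = 6 + 6*L*V)
P(I) = -4 - 6*I² (P(I) = 2 - (6 + 6*I*I) = 2 - (6 + 6*I²) = 2 + (-6 - 6*I²) = -4 - 6*I²)
E = 53 (E = (5 - (-4 - 6*5²))/3 = (5 - (-4 - 6*25))/3 = (5 - (-4 - 150))/3 = (5 - 1*(-154))/3 = (5 + 154)/3 = (⅓)*159 = 53)
w(H) = 53 + H (w(H) = H + 53 = 53 + H)
-263547 - ((13 - 130) + w(13))² = -263547 - ((13 - 130) + (53 + 13))² = -263547 - (-117 + 66)² = -263547 - 1*(-51)² = -263547 - 1*2601 = -263547 - 2601 = -266148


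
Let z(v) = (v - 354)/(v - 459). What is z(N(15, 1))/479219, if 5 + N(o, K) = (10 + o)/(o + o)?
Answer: 307/190249943 ≈ 1.6137e-6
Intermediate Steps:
N(o, K) = -5 + (10 + o)/(2*o) (N(o, K) = -5 + (10 + o)/(o + o) = -5 + (10 + o)/((2*o)) = -5 + (10 + o)*(1/(2*o)) = -5 + (10 + o)/(2*o))
z(v) = (-354 + v)/(-459 + v)
z(N(15, 1))/479219 = ((-354 + (-9/2 + 5/15))/(-459 + (-9/2 + 5/15)))/479219 = ((-354 + (-9/2 + 5*(1/15)))/(-459 + (-9/2 + 5*(1/15))))*(1/479219) = ((-354 + (-9/2 + ⅓))/(-459 + (-9/2 + ⅓)))*(1/479219) = ((-354 - 25/6)/(-459 - 25/6))*(1/479219) = (-2149/6/(-2779/6))*(1/479219) = -6/2779*(-2149/6)*(1/479219) = (307/397)*(1/479219) = 307/190249943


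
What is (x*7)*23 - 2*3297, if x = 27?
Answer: -2247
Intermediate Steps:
(x*7)*23 - 2*3297 = (27*7)*23 - 2*3297 = 189*23 - 6594 = 4347 - 6594 = -2247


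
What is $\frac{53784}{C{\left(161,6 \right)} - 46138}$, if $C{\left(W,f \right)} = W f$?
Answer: $- \frac{13446}{11293} \approx -1.1906$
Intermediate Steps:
$\frac{53784}{C{\left(161,6 \right)} - 46138} = \frac{53784}{161 \cdot 6 - 46138} = \frac{53784}{966 - 46138} = \frac{53784}{-45172} = 53784 \left(- \frac{1}{45172}\right) = - \frac{13446}{11293}$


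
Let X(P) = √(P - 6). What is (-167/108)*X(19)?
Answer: -167*√13/108 ≈ -5.5752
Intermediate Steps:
X(P) = √(-6 + P)
(-167/108)*X(19) = (-167/108)*√(-6 + 19) = (-167*1/108)*√13 = -167*√13/108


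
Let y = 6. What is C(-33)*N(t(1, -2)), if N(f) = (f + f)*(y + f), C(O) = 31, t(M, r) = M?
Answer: 434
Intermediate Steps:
N(f) = 2*f*(6 + f) (N(f) = (f + f)*(6 + f) = (2*f)*(6 + f) = 2*f*(6 + f))
C(-33)*N(t(1, -2)) = 31*(2*1*(6 + 1)) = 31*(2*1*7) = 31*14 = 434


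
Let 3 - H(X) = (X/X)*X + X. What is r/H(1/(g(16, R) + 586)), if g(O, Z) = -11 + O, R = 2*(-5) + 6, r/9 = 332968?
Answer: 1771056792/1771 ≈ 1.0000e+6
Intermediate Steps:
r = 2996712 (r = 9*332968 = 2996712)
R = -4 (R = -10 + 6 = -4)
H(X) = 3 - 2*X (H(X) = 3 - ((X/X)*X + X) = 3 - (1*X + X) = 3 - (X + X) = 3 - 2*X)
r/H(1/(g(16, R) + 586)) = 2996712/(3 - 2/((-11 + 16) + 586)) = 2996712/(3 - 2/(5 + 586)) = 2996712/(3 - 2/591) = 2996712/(1771/591) = 2996712*(591/1771) = 1771056792/1771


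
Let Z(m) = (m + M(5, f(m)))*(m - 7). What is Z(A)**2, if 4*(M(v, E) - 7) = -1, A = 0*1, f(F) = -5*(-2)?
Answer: 35721/16 ≈ 2232.6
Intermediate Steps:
f(F) = 10
A = 0
M(v, E) = 27/4 (M(v, E) = 7 + (1/4)*(-1) = 7 - 1/4 = 27/4)
Z(m) = (-7 + m)*(27/4 + m) (Z(m) = (m + 27/4)*(m - 7) = (27/4 + m)*(-7 + m) = (-7 + m)*(27/4 + m))
Z(A)**2 = (-189/4 + 0**2 - 1/4*0)**2 = (-189/4 + 0 + 0)**2 = (-189/4)**2 = 35721/16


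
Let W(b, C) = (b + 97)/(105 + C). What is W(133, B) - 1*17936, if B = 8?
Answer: -2026538/113 ≈ -17934.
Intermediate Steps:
W(b, C) = (97 + b)/(105 + C)
W(133, B) - 1*17936 = (97 + 133)/(105 + 8) - 1*17936 = 230/113 - 17936 = -2026538/113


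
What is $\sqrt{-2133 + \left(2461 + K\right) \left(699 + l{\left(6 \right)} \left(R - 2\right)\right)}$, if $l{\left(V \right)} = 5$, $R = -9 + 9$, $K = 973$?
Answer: $\sqrt{2363893} \approx 1537.5$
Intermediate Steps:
$R = 0$
$\sqrt{-2133 + \left(2461 + K\right) \left(699 + l{\left(6 \right)} \left(R - 2\right)\right)} = \sqrt{-2133 + \left(2461 + 973\right) \left(699 + 5 \left(0 - 2\right)\right)} = \sqrt{-2133 + 3434 \left(699 + 5 \left(-2\right)\right)} = \sqrt{-2133 + 3434 \left(699 - 10\right)} = \sqrt{-2133 + 3434 \cdot 689} = \sqrt{-2133 + 2366026} = \sqrt{2363893}$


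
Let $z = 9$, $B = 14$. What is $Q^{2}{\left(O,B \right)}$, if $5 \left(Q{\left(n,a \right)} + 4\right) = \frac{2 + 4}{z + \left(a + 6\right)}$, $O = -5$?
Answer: $\frac{329476}{21025} \approx 15.671$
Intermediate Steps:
$Q{\left(n,a \right)} = -4 + \frac{6}{5 \left(15 + a\right)}$ ($Q{\left(n,a \right)} = -4 + \frac{\left(2 + 4\right) \frac{1}{9 + \left(a + 6\right)}}{5} = -4 + \frac{6 \frac{1}{9 + \left(6 + a\right)}}{5} = -4 + \frac{6 \frac{1}{15 + a}}{5} = -4 + \frac{6}{5 \left(15 + a\right)}$)
$Q^{2}{\left(O,B \right)} = \left(\frac{2 \left(-147 - 140\right)}{5 \left(15 + 14\right)}\right)^{2} = \left(\frac{2 \left(-147 - 140\right)}{5 \cdot 29}\right)^{2} = \left(\frac{2}{5} \cdot \frac{1}{29} \left(-287\right)\right)^{2} = \left(- \frac{574}{145}\right)^{2} = \frac{329476}{21025}$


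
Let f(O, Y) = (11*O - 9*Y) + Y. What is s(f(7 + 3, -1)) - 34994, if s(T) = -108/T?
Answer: -2064700/59 ≈ -34995.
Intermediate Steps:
f(O, Y) = -8*Y + 11*O (f(O, Y) = (-9*Y + 11*O) + Y = -8*Y + 11*O)
s(f(7 + 3, -1)) - 34994 = -108/(-8*(-1) + 11*(7 + 3)) - 34994 = -108/(8 + 11*10) - 34994 = -108/(8 + 110) - 34994 = -108/118 - 34994 = -108*1/118 - 34994 = -54/59 - 34994 = -2064700/59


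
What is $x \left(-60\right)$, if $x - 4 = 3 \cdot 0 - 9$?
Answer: $300$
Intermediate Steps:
$x = -5$ ($x = 4 + \left(3 \cdot 0 - 9\right) = 4 + \left(0 - 9\right) = 4 - 9 = -5$)
$x \left(-60\right) = \left(-5\right) \left(-60\right) = 300$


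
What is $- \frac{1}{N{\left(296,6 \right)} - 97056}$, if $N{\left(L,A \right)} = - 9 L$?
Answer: $\frac{1}{99720} \approx 1.0028 \cdot 10^{-5}$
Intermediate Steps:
$- \frac{1}{N{\left(296,6 \right)} - 97056} = - \frac{1}{\left(-9\right) 296 - 97056} = - \frac{1}{-2664 - 97056} = - \frac{1}{-99720} = \left(-1\right) \left(- \frac{1}{99720}\right) = \frac{1}{99720}$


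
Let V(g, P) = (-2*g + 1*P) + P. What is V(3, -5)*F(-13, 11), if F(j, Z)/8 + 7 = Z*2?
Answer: -1920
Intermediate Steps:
F(j, Z) = -56 + 16*Z (F(j, Z) = -56 + 8*(Z*2) = -56 + 8*(2*Z) = -56 + 16*Z)
V(g, P) = -2*g + 2*P (V(g, P) = (-2*g + P) + P = (P - 2*g) + P = -2*g + 2*P)
V(3, -5)*F(-13, 11) = (-2*3 + 2*(-5))*(-56 + 16*11) = (-6 - 10)*(-56 + 176) = -16*120 = -1920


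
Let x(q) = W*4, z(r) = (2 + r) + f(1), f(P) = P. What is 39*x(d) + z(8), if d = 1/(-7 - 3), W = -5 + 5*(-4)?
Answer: -3889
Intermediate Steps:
z(r) = 3 + r (z(r) = (2 + r) + 1 = 3 + r)
W = -25 (W = -5 - 20 = -25)
d = -1/10 (d = 1/(-10) = -1/10 ≈ -0.10000)
x(q) = -100 (x(q) = -25*4 = -100)
39*x(d) + z(8) = 39*(-100) + (3 + 8) = -3900 + 11 = -3889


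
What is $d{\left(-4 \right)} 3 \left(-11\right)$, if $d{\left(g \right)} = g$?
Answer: $132$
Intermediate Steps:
$d{\left(-4 \right)} 3 \left(-11\right) = \left(-4\right) 3 \left(-11\right) = \left(-12\right) \left(-11\right) = 132$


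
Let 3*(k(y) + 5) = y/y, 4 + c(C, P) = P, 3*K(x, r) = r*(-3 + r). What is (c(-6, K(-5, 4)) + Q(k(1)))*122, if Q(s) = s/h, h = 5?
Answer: -2196/5 ≈ -439.20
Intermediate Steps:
K(x, r) = r*(-3 + r)/3 (K(x, r) = (r*(-3 + r))/3 = r*(-3 + r)/3)
c(C, P) = -4 + P
k(y) = -14/3 (k(y) = -5 + (y/y)/3 = -5 + (⅓)*1 = -5 + ⅓ = -14/3)
Q(s) = s/5
(c(-6, K(-5, 4)) + Q(k(1)))*122 = ((-4 + (⅓)*4*(-3 + 4)) + (⅕)*(-14/3))*122 = ((-4 + (⅓)*4*1) - 14/15)*122 = ((-4 + 4/3) - 14/15)*122 = (-8/3 - 14/15)*122 = -18/5*122 = -2196/5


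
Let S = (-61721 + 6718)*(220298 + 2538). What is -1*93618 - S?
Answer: 12256554890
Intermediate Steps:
S = -12256648508 (S = -55003*222836 = -12256648508)
-1*93618 - S = -1*93618 - 1*(-12256648508) = -93618 + 12256648508 = 12256554890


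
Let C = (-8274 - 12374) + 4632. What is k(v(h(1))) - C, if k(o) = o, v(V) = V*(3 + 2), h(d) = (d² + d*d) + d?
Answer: 16031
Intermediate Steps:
h(d) = d + 2*d² (h(d) = (d² + d²) + d = 2*d² + d = d + 2*d²)
v(V) = 5*V (v(V) = V*5 = 5*V)
C = -16016 (C = -20648 + 4632 = -16016)
k(v(h(1))) - C = 5*(1*(1 + 2*1)) - 1*(-16016) = 5*(1*(1 + 2)) + 16016 = 5*(1*3) + 16016 = 5*3 + 16016 = 15 + 16016 = 16031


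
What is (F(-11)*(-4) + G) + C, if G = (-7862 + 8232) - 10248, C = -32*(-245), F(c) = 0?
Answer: -2038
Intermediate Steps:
C = 7840
G = -9878 (G = 370 - 10248 = -9878)
(F(-11)*(-4) + G) + C = (0*(-4) - 9878) + 7840 = (0 - 9878) + 7840 = -9878 + 7840 = -2038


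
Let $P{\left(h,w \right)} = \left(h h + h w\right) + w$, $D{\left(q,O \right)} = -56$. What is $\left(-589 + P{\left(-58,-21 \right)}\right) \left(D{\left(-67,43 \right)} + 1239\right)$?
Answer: $4698876$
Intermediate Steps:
$P{\left(h,w \right)} = w + h^{2} + h w$ ($P{\left(h,w \right)} = \left(h^{2} + h w\right) + w = w + h^{2} + h w$)
$\left(-589 + P{\left(-58,-21 \right)}\right) \left(D{\left(-67,43 \right)} + 1239\right) = \left(-589 - \left(-1197 - 3364\right)\right) \left(-56 + 1239\right) = \left(-589 + \left(-21 + 3364 + 1218\right)\right) 1183 = \left(-589 + 4561\right) 1183 = 3972 \cdot 1183 = 4698876$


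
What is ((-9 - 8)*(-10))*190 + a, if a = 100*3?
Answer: 32600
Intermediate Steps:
a = 300
((-9 - 8)*(-10))*190 + a = ((-9 - 8)*(-10))*190 + 300 = -17*(-10)*190 + 300 = 170*190 + 300 = 32300 + 300 = 32600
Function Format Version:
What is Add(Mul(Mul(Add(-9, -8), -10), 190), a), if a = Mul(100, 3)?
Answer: 32600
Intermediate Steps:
a = 300
Add(Mul(Mul(Add(-9, -8), -10), 190), a) = Add(Mul(Mul(Add(-9, -8), -10), 190), 300) = Add(Mul(Mul(-17, -10), 190), 300) = Add(Mul(170, 190), 300) = Add(32300, 300) = 32600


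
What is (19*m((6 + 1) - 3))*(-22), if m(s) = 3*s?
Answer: -5016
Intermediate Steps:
(19*m((6 + 1) - 3))*(-22) = (19*(3*((6 + 1) - 3)))*(-22) = (19*(3*(7 - 3)))*(-22) = (19*(3*4))*(-22) = (19*12)*(-22) = 228*(-22) = -5016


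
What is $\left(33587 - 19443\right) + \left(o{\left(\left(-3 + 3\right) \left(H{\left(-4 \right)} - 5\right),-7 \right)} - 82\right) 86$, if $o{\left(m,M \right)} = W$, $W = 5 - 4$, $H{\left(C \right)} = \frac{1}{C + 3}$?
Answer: $7178$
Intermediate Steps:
$H{\left(C \right)} = \frac{1}{3 + C}$
$W = 1$ ($W = 5 - 4 = 1$)
$o{\left(m,M \right)} = 1$
$\left(33587 - 19443\right) + \left(o{\left(\left(-3 + 3\right) \left(H{\left(-4 \right)} - 5\right),-7 \right)} - 82\right) 86 = \left(33587 - 19443\right) + \left(1 - 82\right) 86 = 14144 - 6966 = 7178$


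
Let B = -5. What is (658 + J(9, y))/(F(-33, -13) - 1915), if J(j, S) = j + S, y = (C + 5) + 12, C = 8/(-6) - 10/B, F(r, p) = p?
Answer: -1027/2892 ≈ -0.35512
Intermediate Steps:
C = 2/3 (C = 8/(-6) - 10/(-5) = 8*(-1/6) - 10*(-1/5) = -4/3 + 2 = 2/3 ≈ 0.66667)
y = 53/3 (y = (2/3 + 5) + 12 = 17/3 + 12 = 53/3 ≈ 17.667)
J(j, S) = S + j
(658 + J(9, y))/(F(-33, -13) - 1915) = (658 + (53/3 + 9))/(-13 - 1915) = (658 + 80/3)/(-1928) = (2054/3)*(-1/1928) = -1027/2892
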